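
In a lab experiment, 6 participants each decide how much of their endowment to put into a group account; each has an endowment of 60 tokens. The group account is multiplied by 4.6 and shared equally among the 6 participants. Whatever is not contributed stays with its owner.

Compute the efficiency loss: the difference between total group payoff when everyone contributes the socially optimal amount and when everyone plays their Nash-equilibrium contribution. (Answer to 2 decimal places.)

Each contributed unit returns 4.6/6 = 0.7667 to its contributor — below 1 — so contributing 0 is dominant for every player. At the Nash equilibrium everyone keeps their 60, and the group total is 6 × 60 = 360.
Each contributed unit returns 4.600 to the group as a whole (0.7667 to each of 6 players), which exceeds 1, so the social optimum is full contribution: group total = 4.600 × 360 = 1656.00.
Efficiency loss = 1656.00 − 360 = 1296.00.

1296.00 tokens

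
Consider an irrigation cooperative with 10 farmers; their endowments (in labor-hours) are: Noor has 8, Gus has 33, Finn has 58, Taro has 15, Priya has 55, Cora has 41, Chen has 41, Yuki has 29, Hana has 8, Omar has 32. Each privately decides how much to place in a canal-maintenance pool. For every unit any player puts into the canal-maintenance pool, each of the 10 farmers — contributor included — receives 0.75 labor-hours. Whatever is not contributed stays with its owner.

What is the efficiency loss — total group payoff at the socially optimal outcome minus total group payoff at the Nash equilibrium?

The private return per contributed unit is 0.75 < 1 for everyone, so the Nash equilibrium is zero contribution and the group total is Σ E_j = 8 + 33 + 58 + 15 + 55 + 41 + 41 + 29 + 8 + 32 = 320.
Each contributed unit returns 7.500 to the group, so the social optimum is full contribution by everyone: group total = 7.500 × 320 = 2400.00.
Efficiency loss = (7.500 − 1) × 320 = 2080.00.

2080.00 labor-hours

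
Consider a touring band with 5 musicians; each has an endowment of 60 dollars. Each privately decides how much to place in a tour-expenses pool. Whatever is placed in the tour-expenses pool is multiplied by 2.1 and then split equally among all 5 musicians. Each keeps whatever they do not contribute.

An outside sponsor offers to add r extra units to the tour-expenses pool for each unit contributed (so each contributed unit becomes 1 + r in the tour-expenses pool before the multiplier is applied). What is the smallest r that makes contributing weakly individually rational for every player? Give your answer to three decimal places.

1.381

With matching at rate r, one contributed unit becomes (1 + r) in the tour-expenses pool and returns 2.1 × (1 + r) / 5 to the contributor.
Setting this equal to 1: 1 + r = 5/2.1 = 2.3810.
So the minimum matching rate is r = 2.3810 − 1 = 1.381.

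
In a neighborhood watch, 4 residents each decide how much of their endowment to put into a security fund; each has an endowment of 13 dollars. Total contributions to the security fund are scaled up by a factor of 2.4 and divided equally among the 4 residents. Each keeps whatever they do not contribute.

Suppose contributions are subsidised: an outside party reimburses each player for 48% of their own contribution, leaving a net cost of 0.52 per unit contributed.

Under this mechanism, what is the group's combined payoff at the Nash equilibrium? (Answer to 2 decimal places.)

149.76 dollars

The effective private return per unit is now (2.4/4) / 0.52 = 1.1538 > 1, so every player's dominant strategy flips to full contribution.
So the Nash equilibrium is full contribution by all 4; the group earns 4 × (13 × 0.48 + 2.4 × 13) = 149.76.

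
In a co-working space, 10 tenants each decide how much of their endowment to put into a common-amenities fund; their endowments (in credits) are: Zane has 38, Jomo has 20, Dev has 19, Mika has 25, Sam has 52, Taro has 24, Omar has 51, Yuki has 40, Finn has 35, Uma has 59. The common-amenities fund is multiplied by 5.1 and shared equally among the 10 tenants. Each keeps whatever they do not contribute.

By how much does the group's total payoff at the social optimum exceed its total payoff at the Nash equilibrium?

1488.30 credits

The private return per contributed unit is 5.1/10 = 0.5100 < 1 for every player regardless of endowment, so the Nash equilibrium is zero contribution and the group total is Σ E_j = 38 + 20 + 19 + 25 + 52 + 24 + 51 + 40 + 35 + 59 = 363.
Each contributed unit returns 5.100 to the group, so the social optimum is full contribution by everyone: group total = 5.100 × 363 = 1851.30.
Efficiency loss = (5.100 − 1) × 363 = 1488.30.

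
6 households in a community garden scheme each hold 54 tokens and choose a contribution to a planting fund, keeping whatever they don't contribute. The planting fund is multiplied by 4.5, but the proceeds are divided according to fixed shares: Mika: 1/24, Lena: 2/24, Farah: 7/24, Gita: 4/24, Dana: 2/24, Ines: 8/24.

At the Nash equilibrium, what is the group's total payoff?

702.00 tokens

For player j, contributing a unit is worthwhile iff 4.5 × (j's share) ≥ 1, i.e. iff j's share is at least 0.2222.
Farah and Ines are above the threshold, contributing 54 each; the remaining 4 contribute 0. Total contributed: 108.
The planting fund pays out 4.5 × 108 = 486.00 in total (split across the unequal shares, but the aggregate is all that matters for the group sum).
The 4 free-riders keep 54 each, adding 216. Group total = 216 + 486.00 = 702.00.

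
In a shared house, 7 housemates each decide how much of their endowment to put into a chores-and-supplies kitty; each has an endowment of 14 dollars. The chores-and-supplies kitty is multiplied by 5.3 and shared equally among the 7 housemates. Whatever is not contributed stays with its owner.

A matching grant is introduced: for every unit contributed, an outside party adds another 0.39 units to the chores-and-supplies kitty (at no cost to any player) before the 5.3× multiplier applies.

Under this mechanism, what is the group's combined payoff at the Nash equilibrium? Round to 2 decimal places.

721.97 dollars

The effective private return per unit is now 5.3 × 1.39 / 7 = 1.0524 > 1, so every player's dominant strategy flips to full contribution.
So the Nash equilibrium is full contribution by all 7; the group earns 5.3 × 1.39 × 98 = 721.97.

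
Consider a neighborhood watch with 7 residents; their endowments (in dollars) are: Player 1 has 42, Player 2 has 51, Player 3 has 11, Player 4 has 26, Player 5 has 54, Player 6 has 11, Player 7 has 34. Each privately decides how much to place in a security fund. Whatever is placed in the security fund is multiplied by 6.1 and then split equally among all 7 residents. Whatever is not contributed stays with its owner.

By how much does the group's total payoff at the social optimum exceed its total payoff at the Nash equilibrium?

1167.90 dollars

The private return per contributed unit is 6.1/7 = 0.8714 < 1 for every player regardless of endowment, so the Nash equilibrium is zero contribution and the group total is Σ E_j = 42 + 51 + 11 + 26 + 54 + 11 + 34 = 229.
Each contributed unit returns 6.100 to the group, so the social optimum is full contribution by everyone: group total = 6.100 × 229 = 1396.90.
Efficiency loss = (6.100 − 1) × 229 = 1167.90.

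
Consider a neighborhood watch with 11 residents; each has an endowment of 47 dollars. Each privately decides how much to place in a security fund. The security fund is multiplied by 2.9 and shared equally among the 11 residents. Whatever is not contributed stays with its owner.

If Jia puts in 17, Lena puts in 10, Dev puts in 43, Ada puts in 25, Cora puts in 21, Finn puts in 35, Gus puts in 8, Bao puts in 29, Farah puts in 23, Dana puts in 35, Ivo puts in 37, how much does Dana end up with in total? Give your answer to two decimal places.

Total contributed: 17 + 10 + 43 + 25 + 21 + 35 + 8 + 29 + 23 + 35 + 37 = 283.
Each receives 2.9 × 283 / 11 = 74.61 from the security fund.
Dana keeps 47 − 35 = 12, so Dana's payoff is 12 + 74.61 = 86.61.

86.61 dollars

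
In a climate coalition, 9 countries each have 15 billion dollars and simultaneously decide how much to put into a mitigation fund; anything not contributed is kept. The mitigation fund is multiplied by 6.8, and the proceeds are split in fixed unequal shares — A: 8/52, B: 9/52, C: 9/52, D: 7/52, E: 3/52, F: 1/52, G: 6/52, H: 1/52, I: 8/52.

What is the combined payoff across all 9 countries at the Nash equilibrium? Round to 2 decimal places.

For player j, contributing a unit is worthwhile iff 6.8 × (j's share) ≥ 1, i.e. iff j's share is at least 0.1471.
A, B, C and I clear that bar, contributing 15 each; the remaining 5 contribute 0. Total contributed: 60.
The mitigation fund pays out 6.8 × 60 = 408.00 in total (split across the unequal shares, but the aggregate is all that matters for the group sum).
The 5 free-riders keep 15 each, adding 75. Group total = 75 + 408.00 = 483.00.

483.00 billion dollars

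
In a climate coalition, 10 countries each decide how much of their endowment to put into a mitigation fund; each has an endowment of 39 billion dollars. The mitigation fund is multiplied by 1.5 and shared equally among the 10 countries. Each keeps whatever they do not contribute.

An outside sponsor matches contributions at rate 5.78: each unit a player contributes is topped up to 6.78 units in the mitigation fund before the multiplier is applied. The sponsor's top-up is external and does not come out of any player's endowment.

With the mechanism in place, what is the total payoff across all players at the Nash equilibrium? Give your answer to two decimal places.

Under the mechanism each unit contributed yields 1.5 × 6.78 / 10 = 1.0170 back to its contributor per unit of net cost, which exceeds 1, making full contribution the dominant choice for everyone.
At the Nash equilibrium everyone contributes 39. Group total payoff = 1.5 × 6.78 × 390 = 3966.30.

3966.30 billion dollars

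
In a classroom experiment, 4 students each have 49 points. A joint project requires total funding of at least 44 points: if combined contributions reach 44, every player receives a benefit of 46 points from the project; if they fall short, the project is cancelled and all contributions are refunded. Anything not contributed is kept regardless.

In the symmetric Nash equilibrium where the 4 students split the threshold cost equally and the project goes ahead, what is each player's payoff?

Equal share of the threshold: 44/4 = 11.
At this profile no one gains by cutting their contribution: any cut drops the total below 44, the project is cancelled, contributions are refunded, and the deviator ends with 49, which is less than 49 − 11 + 46 = 84. Contributing more than 11 just wastes the excess. So contributing exactly 11 is a best response.
Each player's payoff: 49 − 11 + 46 = 84.

84 points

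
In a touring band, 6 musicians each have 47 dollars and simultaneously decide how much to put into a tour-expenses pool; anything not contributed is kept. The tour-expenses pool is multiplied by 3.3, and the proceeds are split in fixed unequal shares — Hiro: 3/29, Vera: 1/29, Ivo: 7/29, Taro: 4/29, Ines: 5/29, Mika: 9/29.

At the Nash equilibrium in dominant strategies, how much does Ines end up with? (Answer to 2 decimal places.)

73.74 dollars

Player j's private return per contributed unit is 3.3 × (j's share). Contributing is weakly dominant for j when that share is at least 1/3.3 = 0.3030, and contributing 0 is dominant otherwise.
Mika alone (share 9/29) is above the threshold, contributing 47; the remaining 5 contribute 0. Total contributed: 47.
Ines keeps 47 and receives 3.3 × 47 × 5/29 = 26.74 from the tour-expenses pool, for a payoff of 73.74.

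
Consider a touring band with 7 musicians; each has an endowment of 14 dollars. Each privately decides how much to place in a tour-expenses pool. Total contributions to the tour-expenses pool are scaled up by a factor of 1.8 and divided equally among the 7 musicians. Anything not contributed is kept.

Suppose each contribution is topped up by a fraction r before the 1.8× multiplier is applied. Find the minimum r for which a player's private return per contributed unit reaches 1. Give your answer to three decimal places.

With matching at rate r, one contributed unit becomes (1 + r) in the tour-expenses pool and returns 1.8 × (1 + r) / 7 to the contributor.
Setting this equal to 1: 1 + r = 7/1.8 = 3.8889.
So the minimum matching rate is r = 3.8889 − 1 = 2.889.

2.889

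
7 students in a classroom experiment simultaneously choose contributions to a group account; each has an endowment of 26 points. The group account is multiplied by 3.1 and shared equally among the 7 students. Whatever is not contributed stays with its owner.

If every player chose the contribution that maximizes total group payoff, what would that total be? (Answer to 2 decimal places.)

Each contributed unit returns 3.100 to the group as a whole (0.4429 to each of 7 players), which exceeds 1, so the social optimum is full contribution: group total = 3.100 × 182 = 564.20.

564.20 points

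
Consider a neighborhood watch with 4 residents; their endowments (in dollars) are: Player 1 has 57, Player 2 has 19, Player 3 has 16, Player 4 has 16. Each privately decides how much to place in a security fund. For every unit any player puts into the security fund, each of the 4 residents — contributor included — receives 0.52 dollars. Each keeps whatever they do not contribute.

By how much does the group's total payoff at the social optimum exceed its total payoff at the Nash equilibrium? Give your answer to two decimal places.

116.64 dollars

The private return per contributed unit is 0.52 < 1 for everyone, so the Nash equilibrium is zero contribution and the group total is Σ E_j = 57 + 19 + 16 + 16 = 108.
Each contributed unit returns 2.080 to the group, so the social optimum is full contribution by everyone: group total = 2.080 × 108 = 224.64.
Efficiency loss = (2.080 − 1) × 108 = 116.64.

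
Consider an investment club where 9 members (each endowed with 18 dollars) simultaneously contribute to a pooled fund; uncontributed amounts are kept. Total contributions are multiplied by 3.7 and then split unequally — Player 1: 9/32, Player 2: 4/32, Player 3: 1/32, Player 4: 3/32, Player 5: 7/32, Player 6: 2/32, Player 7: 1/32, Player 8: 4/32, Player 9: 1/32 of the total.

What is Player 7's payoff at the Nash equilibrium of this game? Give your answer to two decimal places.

20.08 dollars

A player with share s gets back 3.7·s per unit contributed, so full contribution is dominant for anyone with s > 1/3.7 = 0.2703 and zero contribution is dominant for anyone below.
Player 1 alone (share 9/32) is above the threshold, contributing 18; the remaining 8 contribute 0. Total contributed: 18.
Player 7 keeps 18 and receives 3.7 × 18 × 1/32 = 2.08 from the pooled fund, for a payoff of 20.08.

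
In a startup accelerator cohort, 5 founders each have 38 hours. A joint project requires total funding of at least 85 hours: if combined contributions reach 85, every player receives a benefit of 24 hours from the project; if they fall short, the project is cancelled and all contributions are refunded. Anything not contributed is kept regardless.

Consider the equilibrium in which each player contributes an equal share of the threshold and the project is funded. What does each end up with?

45 hours

Equal share of the threshold: 85/5 = 17.
At this profile no one gains by cutting their contribution: any cut drops the total below 85, the project is cancelled, contributions are refunded, and the deviator ends with 38, which is less than 38 − 17 + 24 = 45. Contributing more than 17 just wastes the excess. So contributing exactly 17 is a best response.
Each player's payoff: 38 − 17 + 24 = 45.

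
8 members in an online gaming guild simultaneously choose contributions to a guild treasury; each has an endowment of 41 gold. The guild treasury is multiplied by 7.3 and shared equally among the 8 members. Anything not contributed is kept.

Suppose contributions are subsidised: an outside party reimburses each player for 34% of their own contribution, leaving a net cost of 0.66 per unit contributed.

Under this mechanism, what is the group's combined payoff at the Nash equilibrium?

The effective private return per unit is now (7.3/8) / 0.66 = 1.3826 > 1, so every player's dominant strategy flips to full contribution.
So the Nash equilibrium is full contribution by all 8; the group earns 8 × (41 × 0.34 + 7.3 × 41) = 2505.92.

2505.92 gold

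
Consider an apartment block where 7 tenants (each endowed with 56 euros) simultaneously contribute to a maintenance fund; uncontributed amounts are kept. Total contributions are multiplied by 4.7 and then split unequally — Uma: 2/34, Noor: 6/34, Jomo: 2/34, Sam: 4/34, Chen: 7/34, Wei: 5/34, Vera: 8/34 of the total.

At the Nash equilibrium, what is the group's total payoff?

Player j's private return per contributed unit is 4.7 × (j's share). Contributing is weakly dominant for j when that share is at least 1/4.7 = 0.2128, and contributing 0 is dominant otherwise.
The only share above 0.2128 is Vera's 8/34, contributing 56; the remaining 6 contribute 0. Total contributed: 56.
The maintenance fund pays out 4.7 × 56 = 263.20 in total (split across the unequal shares, but the aggregate is all that matters for the group sum).
The 6 free-riders keep 56 each, adding 336. Group total = 336 + 263.20 = 599.20.

599.20 euros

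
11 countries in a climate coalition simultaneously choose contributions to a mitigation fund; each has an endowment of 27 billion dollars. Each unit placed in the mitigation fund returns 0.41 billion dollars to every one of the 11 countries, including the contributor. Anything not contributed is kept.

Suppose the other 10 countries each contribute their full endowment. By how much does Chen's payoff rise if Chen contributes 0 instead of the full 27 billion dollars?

Switching from a contribution of 27 to 0 lets Chen keep an extra 27 billion dollars, but lowers the mitigation fund by 27, which costs Chen their own share of that drop: 0.41 × 27 = 11.07.
Net gain = 27 − 11.07 = 15.93. The private return per contributed unit (0.41) is below 1, so free-riding is indeed the best response regardless of what the others do.

15.93 billion dollars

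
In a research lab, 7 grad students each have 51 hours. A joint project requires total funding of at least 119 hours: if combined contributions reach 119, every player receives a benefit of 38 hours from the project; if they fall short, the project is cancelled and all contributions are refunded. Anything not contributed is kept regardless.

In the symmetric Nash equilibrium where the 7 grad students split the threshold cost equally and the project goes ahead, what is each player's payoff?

72 hours

Equal share of the threshold: 119/7 = 17.
At this profile no one gains by cutting their contribution: any cut drops the total below 119, the project is cancelled, contributions are refunded, and the deviator ends with 51, which is less than 51 − 17 + 38 = 72. Contributing more than 17 just wastes the excess. So contributing exactly 17 is a best response.
Each player's payoff: 51 − 17 + 38 = 72.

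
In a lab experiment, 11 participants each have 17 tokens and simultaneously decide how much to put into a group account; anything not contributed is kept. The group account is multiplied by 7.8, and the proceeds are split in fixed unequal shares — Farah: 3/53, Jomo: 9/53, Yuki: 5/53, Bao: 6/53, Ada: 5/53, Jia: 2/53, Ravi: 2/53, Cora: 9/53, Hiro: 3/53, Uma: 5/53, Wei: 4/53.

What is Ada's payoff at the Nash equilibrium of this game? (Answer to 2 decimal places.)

Each unit j contributes comes back to j as 7.8 × (j's share), so j prefers to contribute only if that share exceeds 1/7.8 = 0.1282; otherwise keeping the unit dominates.
Jomo and Cora clear that bar, contributing 17 each; the remaining 9 contribute 0. Total contributed: 34.
Ada keeps 17 and receives 7.8 × 34 × 5/53 = 25.02 from the group account, for a payoff of 42.02.

42.02 tokens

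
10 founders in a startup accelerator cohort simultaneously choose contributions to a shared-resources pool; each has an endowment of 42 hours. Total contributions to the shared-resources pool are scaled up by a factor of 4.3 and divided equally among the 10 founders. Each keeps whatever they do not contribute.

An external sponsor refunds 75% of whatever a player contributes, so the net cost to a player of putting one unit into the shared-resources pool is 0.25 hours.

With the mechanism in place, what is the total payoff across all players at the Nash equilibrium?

The effective private return per unit is now (4.3/10) / 0.25 = 1.7200 > 1, so every player's dominant strategy flips to full contribution.
At the Nash equilibrium everyone contributes 42. Group total payoff = 10 × (42 × 0.75 + 4.3 × 42) = 2121.00.

2121.00 hours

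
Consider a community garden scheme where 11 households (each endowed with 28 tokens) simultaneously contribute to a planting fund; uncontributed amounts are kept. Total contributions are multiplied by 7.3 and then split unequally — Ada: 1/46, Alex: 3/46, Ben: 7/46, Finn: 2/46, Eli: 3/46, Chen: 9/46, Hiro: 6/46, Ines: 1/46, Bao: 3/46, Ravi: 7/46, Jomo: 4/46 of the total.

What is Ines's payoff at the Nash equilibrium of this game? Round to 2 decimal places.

A player with share s gets back 7.3·s per unit contributed, so full contribution is dominant for anyone with s > 1/7.3 = 0.1370 and zero contribution is dominant for anyone below.
Ben, Chen and Ravi are above the threshold, contributing 28 each; the remaining 8 contribute 0. Total contributed: 84.
Ines keeps 28 and receives 7.3 × 84 × 1/46 = 13.33 from the planting fund, for a payoff of 41.33.

41.33 tokens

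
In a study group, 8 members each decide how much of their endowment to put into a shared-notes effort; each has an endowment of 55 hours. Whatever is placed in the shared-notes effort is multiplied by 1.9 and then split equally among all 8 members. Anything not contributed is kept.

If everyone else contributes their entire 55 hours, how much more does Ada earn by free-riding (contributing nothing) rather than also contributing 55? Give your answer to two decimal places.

41.94 hours

Switching from a contribution of 55 to 0 lets Ada keep an extra 55 hours, but lowers the shared-notes effort by 55, which costs Ada their own share of that drop: 1.9/8 × 55 = 13.06.
Net gain = 55 − 13.06 = 41.94. The private return per contributed unit (0.2375) is below 1, so free-riding is indeed the best response regardless of what the others do.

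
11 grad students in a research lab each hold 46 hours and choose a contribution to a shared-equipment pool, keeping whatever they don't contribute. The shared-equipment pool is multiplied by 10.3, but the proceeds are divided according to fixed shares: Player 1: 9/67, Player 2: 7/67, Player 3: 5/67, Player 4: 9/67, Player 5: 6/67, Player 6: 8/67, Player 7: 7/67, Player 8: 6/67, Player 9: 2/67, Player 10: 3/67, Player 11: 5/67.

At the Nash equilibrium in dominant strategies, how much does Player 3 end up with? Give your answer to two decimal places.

222.79 hours

A player with share s gets back 10.3·s per unit contributed, so full contribution is dominant for anyone with s > 1/10.3 = 0.0971 and zero contribution is dominant for anyone below.
Player 1, Player 2, Player 4, Player 6 and Player 7 are above the threshold, contributing 46 each; the remaining 6 contribute 0. Total contributed: 230.
Player 3 keeps 46 and receives 10.3 × 230 × 5/67 = 176.79 from the shared-equipment pool, for a payoff of 222.79.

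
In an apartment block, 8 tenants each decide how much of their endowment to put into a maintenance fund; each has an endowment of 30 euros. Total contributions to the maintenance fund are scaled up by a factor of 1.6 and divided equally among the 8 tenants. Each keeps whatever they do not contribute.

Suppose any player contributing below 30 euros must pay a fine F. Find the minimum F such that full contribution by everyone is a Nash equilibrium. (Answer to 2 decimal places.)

Given the others contribute fully, the best deviation is to contribute 0 (any partial contribution still incurs the fine and gives up units whose private return 0.2000 is below 1).
Deviating from 30 to 0 saves 30 euros but forfeits the deviator's share of the drop in the maintenance fund: 1.6/8 × 30 = 6.00.
So the deviation gain is 30 − 6.00 = 24.00, and the fine must be at least 24.00 euros to wipe it out.

24.00 euros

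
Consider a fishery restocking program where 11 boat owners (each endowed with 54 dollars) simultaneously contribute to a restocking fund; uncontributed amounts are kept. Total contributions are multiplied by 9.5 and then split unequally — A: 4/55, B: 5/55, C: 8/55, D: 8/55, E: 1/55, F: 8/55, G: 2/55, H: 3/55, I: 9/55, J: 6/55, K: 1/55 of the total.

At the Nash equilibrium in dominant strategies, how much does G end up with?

147.27 dollars

A player with share s gets back 9.5·s per unit contributed, so full contribution is dominant for anyone with s > 1/9.5 = 0.1053 and zero contribution is dominant for anyone below.
C, D, F, I and J are above the threshold, contributing 54 each; the remaining 6 contribute 0. Total contributed: 270.
G keeps 54 and receives 9.5 × 270 × 2/55 = 93.27 from the restocking fund, for a payoff of 147.27.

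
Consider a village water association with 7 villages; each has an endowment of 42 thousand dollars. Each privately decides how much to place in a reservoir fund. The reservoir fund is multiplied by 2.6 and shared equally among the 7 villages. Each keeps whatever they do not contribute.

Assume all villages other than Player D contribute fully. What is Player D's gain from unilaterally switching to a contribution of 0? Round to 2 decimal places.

26.40 thousand dollars

Switching from a contribution of 42 to 0 lets Player D keep an extra 42 thousand dollars, but lowers the reservoir fund by 42, which costs Player D their own share of that drop: 2.6/7 × 42 = 15.60.
Net gain = 42 − 15.60 = 26.40. The private return per contributed unit (0.3714) is below 1, so free-riding is indeed the best response regardless of what the others do.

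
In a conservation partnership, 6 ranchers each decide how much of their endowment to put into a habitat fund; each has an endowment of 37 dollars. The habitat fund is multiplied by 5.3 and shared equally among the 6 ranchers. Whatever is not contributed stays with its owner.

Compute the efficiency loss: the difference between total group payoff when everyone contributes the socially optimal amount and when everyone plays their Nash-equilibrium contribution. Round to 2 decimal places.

954.60 dollars

Each contributed unit returns 5.3/6 = 0.8833 to its contributor — below 1 — so contributing 0 is dominant for every player. At the Nash equilibrium everyone keeps their 37, and the group total is 6 × 37 = 222.
Each contributed unit returns 5.300 to the group as a whole (0.8833 to each of 6 players), which exceeds 1, so the social optimum is full contribution: group total = 5.300 × 222 = 1176.60.
Efficiency loss = 1176.60 − 222 = 954.60.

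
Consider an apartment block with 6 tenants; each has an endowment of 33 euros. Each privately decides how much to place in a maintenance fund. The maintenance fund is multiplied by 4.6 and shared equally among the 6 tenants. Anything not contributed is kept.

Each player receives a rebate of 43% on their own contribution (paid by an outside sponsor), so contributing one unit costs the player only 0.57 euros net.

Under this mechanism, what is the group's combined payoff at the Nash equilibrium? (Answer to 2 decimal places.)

Under the mechanism each unit contributed yields (4.6/6) / 0.57 = 1.3450 back to its contributor per unit of net cost, which exceeds 1, making full contribution the dominant choice for everyone.
So the Nash equilibrium is full contribution by all 6; the group earns 6 × (33 × 0.43 + 4.6 × 33) = 995.94.

995.94 euros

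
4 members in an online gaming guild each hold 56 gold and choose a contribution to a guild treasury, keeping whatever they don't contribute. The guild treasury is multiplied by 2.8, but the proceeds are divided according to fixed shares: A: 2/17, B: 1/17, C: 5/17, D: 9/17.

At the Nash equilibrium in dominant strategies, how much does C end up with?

102.12 gold

A player with share s gets back 2.8·s per unit contributed, so full contribution is dominant for anyone with s > 1/2.8 = 0.3571 and zero contribution is dominant for anyone below.
Only D (9/17) clears that bar, contributing 56; the remaining 3 contribute 0. Total contributed: 56.
C keeps 56 and receives 2.8 × 56 × 5/17 = 46.12 from the guild treasury, for a payoff of 102.12.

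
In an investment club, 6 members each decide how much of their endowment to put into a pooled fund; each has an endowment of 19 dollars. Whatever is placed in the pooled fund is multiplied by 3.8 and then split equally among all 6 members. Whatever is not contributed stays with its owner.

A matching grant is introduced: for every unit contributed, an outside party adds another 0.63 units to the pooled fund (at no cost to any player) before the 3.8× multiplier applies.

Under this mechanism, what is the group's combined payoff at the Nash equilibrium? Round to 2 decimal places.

706.12 dollars

Under the mechanism each unit contributed yields 3.8 × 1.63 / 6 = 1.0323 back to its contributor per unit of net cost, which exceeds 1, making full contribution the dominant choice for everyone.
So the Nash equilibrium is full contribution by all 6; the group earns 3.8 × 1.63 × 114 = 706.12.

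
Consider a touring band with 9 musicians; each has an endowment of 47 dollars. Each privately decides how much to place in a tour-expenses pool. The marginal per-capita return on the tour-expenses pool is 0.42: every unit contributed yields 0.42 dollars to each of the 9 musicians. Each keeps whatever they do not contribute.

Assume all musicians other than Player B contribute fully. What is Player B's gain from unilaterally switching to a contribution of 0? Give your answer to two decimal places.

27.26 dollars

Switching from a contribution of 47 to 0 lets Player B keep an extra 47 dollars, but lowers the tour-expenses pool by 47, which costs Player B their own share of that drop: 0.42 × 47 = 19.74.
Net gain = 47 − 19.74 = 27.26. The private return per contributed unit (0.42) is below 1, so free-riding is indeed the best response regardless of what the others do.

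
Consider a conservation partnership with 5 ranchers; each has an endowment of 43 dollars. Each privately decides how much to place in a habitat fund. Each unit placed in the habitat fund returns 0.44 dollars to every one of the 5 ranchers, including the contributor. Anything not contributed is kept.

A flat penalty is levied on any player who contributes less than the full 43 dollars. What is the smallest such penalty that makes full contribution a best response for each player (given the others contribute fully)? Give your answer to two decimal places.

24.08 dollars

Given the others contribute fully, the best deviation is to contribute 0 (any partial contribution still incurs the fine and gives up units whose private return 0.44 is below 1).
Deviating from 43 to 0 saves 43 dollars but forfeits the deviator's share of the drop in the habitat fund: 0.44 × 43 = 18.92.
So the deviation gain is 43 − 18.92 = 24.08, and the fine must be at least 24.08 dollars to wipe it out.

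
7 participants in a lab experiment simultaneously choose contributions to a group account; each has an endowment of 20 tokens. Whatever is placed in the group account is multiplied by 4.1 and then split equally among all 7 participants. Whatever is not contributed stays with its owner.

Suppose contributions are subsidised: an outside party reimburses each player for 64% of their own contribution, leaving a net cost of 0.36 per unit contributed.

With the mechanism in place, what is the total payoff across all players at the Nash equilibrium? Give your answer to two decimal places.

Under the mechanism each unit contributed yields (4.1/7) / 0.36 = 1.6270 back to its contributor per unit of net cost, which exceeds 1, making full contribution the dominant choice for everyone.
At the Nash equilibrium everyone contributes 20. Group total payoff = 7 × (20 × 0.64 + 4.1 × 20) = 663.60.

663.60 tokens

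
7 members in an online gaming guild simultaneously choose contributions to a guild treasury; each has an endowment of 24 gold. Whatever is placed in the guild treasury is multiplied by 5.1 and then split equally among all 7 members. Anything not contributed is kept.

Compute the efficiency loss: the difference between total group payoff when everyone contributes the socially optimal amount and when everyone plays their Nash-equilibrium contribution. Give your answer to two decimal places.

Each contributed unit returns 5.1/7 = 0.7286 to its contributor — below 1 — so contributing 0 is dominant for every player. At the Nash equilibrium everyone keeps their 24, and the group total is 7 × 24 = 168.
Each contributed unit returns 5.100 to the group as a whole (0.7286 to each of 7 players), which exceeds 1, so the social optimum is full contribution: group total = 5.100 × 168 = 856.80.
Efficiency loss = 856.80 − 168 = 688.80.

688.80 gold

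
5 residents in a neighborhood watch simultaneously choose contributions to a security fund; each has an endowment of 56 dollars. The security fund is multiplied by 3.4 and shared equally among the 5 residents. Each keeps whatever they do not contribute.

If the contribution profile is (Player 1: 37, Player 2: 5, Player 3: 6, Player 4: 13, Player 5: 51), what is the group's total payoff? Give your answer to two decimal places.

Total contributed: 37 + 5 + 6 + 13 + 51 = 112; total kept: 5 × 56 − 112 = 168.
The security fund pays out 3.4 × 112 = 380.80 in aggregate.
Group total = 168 + 380.80 = 548.80.

548.80 dollars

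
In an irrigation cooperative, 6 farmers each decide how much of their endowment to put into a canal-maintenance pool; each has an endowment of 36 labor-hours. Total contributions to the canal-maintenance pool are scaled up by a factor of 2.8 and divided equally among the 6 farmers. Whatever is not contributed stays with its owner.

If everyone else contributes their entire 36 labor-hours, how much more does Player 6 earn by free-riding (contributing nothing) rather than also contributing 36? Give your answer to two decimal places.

19.20 labor-hours

Switching from a contribution of 36 to 0 lets Player 6 keep an extra 36 labor-hours, but lowers the canal-maintenance pool by 36, which costs Player 6 their own share of that drop: 2.8/6 × 36 = 16.80.
Net gain = 36 − 16.80 = 19.20. The private return per contributed unit (0.4667) is below 1, so free-riding is indeed the best response regardless of what the others do.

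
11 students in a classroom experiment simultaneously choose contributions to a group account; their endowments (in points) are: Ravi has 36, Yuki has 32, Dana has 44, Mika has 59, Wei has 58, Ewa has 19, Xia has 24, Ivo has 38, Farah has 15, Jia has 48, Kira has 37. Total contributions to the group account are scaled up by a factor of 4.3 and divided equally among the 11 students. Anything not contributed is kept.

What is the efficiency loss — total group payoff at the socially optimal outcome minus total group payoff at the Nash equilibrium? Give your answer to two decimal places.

1353.00 points

The private return per contributed unit is 4.3/11 = 0.3909 < 1 for every player regardless of endowment, so the Nash equilibrium is zero contribution and the group total is Σ E_j = 36 + 32 + 44 + 59 + 58 + 19 + 24 + 38 + 15 + 48 + 37 = 410.
Each contributed unit returns 4.300 to the group, so the social optimum is full contribution by everyone: group total = 4.300 × 410 = 1763.00.
Efficiency loss = (4.300 − 1) × 410 = 1353.00.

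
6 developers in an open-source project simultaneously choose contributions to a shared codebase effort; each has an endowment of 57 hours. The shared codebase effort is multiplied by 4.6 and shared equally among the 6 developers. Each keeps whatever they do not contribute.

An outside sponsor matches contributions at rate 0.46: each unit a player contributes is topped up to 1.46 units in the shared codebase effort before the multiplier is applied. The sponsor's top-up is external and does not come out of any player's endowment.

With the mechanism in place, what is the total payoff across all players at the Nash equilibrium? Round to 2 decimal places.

The effective private return per unit is now 4.6 × 1.46 / 6 = 1.1193 > 1, so every player's dominant strategy flips to full contribution.
So the Nash equilibrium is full contribution by all 6; the group earns 4.6 × 1.46 × 342 = 2296.87.

2296.87 hours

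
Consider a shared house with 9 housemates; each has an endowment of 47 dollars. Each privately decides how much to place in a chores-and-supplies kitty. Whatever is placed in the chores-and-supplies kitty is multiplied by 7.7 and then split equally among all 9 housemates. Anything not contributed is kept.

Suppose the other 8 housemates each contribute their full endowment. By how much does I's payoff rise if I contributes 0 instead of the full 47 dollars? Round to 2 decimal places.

Switching from a contribution of 47 to 0 lets I keep an extra 47 dollars, but lowers the chores-and-supplies kitty by 47, which costs I their own share of that drop: 7.7/9 × 47 = 40.21.
Net gain = 47 − 40.21 = 6.79. The private return per contributed unit (0.8556) is below 1, so free-riding is indeed the best response regardless of what the others do.

6.79 dollars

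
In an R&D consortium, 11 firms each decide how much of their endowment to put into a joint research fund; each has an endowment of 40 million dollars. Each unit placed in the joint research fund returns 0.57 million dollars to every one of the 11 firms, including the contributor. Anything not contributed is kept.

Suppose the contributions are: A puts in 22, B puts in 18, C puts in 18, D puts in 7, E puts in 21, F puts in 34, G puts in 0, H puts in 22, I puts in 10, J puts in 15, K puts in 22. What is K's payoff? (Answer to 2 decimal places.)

125.73 million dollars

Total contributed: 22 + 18 + 18 + 7 + 21 + 34 + 0 + 22 + 10 + 15 + 22 = 189.
Each receives 0.57 × 189 = 107.73 from the joint research fund.
K keeps 40 − 22 = 18, so K's payoff is 18 + 107.73 = 125.73.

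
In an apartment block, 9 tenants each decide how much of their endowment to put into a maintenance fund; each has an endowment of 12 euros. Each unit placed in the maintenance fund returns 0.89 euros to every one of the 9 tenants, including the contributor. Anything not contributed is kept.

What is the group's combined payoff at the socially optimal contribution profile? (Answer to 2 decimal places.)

865.08 euros

Each contributed unit returns 8.010 to the group as a whole (0.89 to each of 9 players), which exceeds 1, so the social optimum is full contribution: group total = 8.010 × 108 = 865.08.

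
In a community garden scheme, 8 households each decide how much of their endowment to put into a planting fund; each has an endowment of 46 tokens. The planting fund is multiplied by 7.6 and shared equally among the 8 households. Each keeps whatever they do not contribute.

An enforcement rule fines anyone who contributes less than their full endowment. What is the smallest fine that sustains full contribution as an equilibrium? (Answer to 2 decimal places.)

Given the others contribute fully, the best deviation is to contribute 0 (any partial contribution still incurs the fine and gives up units whose private return 0.9500 is below 1).
Deviating from 46 to 0 saves 46 tokens but forfeits the deviator's share of the drop in the planting fund: 7.6/8 × 46 = 43.70.
So the deviation gain is 46 − 43.70 = 2.30, and the fine must be at least 2.30 tokens to wipe it out.

2.30 tokens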